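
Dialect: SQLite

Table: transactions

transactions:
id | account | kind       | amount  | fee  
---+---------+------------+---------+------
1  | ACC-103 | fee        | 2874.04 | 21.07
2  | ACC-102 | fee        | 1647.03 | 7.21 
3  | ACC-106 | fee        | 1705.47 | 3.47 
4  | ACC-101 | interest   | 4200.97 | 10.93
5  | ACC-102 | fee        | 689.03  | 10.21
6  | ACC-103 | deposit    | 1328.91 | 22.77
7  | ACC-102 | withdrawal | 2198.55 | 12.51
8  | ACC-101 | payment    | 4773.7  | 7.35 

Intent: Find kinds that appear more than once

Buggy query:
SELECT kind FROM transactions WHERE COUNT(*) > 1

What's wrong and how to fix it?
Bug: WHERE can't reference COUNT(*); aggregates are computed after WHERE

Fix: Group first, then use HAVING for the count condition

Corrected query:
SELECT kind FROM transactions GROUP BY kind HAVING COUNT(*) > 1

Result:
kind
----
fee 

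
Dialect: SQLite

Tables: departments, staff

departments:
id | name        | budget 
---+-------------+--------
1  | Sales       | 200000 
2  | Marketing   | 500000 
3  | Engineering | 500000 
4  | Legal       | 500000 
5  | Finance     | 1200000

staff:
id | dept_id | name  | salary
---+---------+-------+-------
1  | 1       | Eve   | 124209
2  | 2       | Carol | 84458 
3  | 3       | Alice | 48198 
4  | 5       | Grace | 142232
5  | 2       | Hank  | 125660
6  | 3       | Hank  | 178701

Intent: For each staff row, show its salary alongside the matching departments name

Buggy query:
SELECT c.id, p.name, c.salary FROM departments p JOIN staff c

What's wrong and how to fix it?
Bug: Missing join condition: each staff row is matched to all departments rows instead of just its own

Fix: Add ON c.dept_id = p.id to the JOIN

Corrected query:
SELECT c.id, p.name, c.salary FROM departments p JOIN staff c ON c.dept_id = p.id

Result:
id | name        | salary
---+-------------+-------
1  | Sales       | 124209
2  | Marketing   | 84458 
3  | Engineering | 48198 
4  | Finance     | 142232
5  | Marketing   | 125660
6  | Engineering | 178701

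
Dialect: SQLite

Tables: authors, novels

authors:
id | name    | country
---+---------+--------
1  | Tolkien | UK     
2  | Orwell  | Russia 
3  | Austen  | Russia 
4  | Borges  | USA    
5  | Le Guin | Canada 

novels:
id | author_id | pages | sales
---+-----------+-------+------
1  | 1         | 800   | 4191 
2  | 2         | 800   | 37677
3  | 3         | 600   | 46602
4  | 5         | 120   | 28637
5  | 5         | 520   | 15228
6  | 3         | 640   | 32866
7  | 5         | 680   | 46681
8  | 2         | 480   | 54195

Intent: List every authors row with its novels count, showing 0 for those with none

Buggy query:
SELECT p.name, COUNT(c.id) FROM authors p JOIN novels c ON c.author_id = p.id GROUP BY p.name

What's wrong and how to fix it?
Bug: An inner join excludes parents with zero children

Fix: Switch to LEFT JOIN to retain unmatched parent rows

Corrected query:
SELECT p.name, COUNT(c.id) FROM authors p LEFT JOIN novels c ON c.author_id = p.id GROUP BY p.name

Result:
name    | COUNT(c.id)
--------+------------
Austen  | 2          
Borges  | 0          
Le Guin | 3          
Orwell  | 2          
Tolkien | 1          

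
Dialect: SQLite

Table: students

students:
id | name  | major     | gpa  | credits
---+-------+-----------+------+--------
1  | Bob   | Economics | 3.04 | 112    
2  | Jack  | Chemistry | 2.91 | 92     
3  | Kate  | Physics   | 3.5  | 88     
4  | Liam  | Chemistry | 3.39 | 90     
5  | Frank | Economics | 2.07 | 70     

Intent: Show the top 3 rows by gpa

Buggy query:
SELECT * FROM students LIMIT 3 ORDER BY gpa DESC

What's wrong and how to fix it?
Bug: ORDER BY cannot follow LIMIT; LIMIT is the final clause

Fix: Swap the clauses: ORDER BY first, then LIMIT

Corrected query:
SELECT * FROM students ORDER BY gpa DESC LIMIT 3

Result:
id | name | major     | gpa  | credits
---+------+-----------+------+--------
3  | Kate | Physics   | 3.5  | 88     
4  | Liam | Chemistry | 3.39 | 90     
1  | Bob  | Economics | 3.04 | 112    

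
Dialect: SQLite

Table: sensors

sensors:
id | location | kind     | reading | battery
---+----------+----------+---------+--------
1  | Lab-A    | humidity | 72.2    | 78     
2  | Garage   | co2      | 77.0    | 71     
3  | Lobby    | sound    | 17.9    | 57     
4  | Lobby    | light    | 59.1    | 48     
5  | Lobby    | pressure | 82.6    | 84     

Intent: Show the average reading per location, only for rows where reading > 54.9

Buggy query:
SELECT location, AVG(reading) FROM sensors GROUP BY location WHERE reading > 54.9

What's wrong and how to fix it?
Bug: Row-level WHERE must come before GROUP BY in the clause order

Fix: Place WHERE between FROM and GROUP BY

Corrected query:
SELECT location, AVG(reading) FROM sensors WHERE reading > 54.9 GROUP BY location

Result:
location | AVG(reading)
---------+-------------
Garage   | 77          
Lab-A    | 72.2        
Lobby    | 70.85       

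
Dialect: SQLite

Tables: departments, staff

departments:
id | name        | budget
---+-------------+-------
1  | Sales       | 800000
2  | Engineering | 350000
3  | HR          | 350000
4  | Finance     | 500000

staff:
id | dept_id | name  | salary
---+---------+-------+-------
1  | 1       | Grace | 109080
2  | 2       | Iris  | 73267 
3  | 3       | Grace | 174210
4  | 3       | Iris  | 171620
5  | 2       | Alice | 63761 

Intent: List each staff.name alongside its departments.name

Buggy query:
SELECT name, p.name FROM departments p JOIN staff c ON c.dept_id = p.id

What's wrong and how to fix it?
Bug: 'name' exists in both joined tables, so the database can't tell which one is meant

Fix: Prefix ambiguous columns with the table alias

Corrected query:
SELECT c.name, p.name FROM departments p JOIN staff c ON c.dept_id = p.id

Result:
name  | name       
------+------------
Grace | Sales      
Iris  | Engineering
Grace | HR         
Iris  | HR         
Alice | Engineering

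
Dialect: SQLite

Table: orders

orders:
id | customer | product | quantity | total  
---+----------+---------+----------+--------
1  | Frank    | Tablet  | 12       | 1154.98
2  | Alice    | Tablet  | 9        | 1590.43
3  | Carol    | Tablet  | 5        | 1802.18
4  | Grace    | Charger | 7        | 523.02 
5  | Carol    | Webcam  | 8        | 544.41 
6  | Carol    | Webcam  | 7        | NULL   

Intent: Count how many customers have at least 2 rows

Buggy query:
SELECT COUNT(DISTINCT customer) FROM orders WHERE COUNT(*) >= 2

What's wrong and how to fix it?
Bug: COUNT(*) cannot appear in WHERE; the per-group count doesn't exist yet

Fix: Use a subquery that GROUPs and filters with HAVING, then count its rows

Corrected query:
SELECT COUNT(*) FROM (SELECT customer FROM orders GROUP BY customer HAVING COUNT(*) >= 2)

Result:
COUNT(*)
--------
1       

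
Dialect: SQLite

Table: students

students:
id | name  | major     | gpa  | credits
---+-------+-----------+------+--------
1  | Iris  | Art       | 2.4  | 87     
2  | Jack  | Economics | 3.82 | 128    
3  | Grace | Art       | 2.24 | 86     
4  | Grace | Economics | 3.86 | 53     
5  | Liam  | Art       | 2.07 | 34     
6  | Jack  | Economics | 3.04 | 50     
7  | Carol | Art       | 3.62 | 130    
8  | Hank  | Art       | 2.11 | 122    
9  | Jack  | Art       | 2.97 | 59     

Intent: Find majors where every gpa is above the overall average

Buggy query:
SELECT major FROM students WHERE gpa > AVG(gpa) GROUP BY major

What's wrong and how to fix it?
Bug: WHERE evaluates per row before aggregation, so AVG() is unavailable

Fix: Use a subquery for AVG and a HAVING MIN(...) filter so the condition holds for every row in the group

Corrected query:
SELECT major FROM students GROUP BY major HAVING MIN(gpa) > (SELECT AVG(gpa) FROM students)

Result:
major    
---------
Economics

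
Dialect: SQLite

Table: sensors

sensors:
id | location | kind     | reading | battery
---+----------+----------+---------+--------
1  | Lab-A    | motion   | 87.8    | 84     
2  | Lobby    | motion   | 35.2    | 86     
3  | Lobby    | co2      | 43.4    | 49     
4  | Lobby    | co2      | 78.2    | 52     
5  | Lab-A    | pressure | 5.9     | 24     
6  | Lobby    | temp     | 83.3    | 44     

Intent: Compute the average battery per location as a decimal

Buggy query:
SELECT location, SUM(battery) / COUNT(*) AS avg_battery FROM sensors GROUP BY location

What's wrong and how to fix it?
Bug: SUM(battery) and COUNT(*) are both integers; the division truncates the fractional part

Fix: Cast one side to REAL so the division keeps the fractional part

Corrected query:
SELECT location, SUM(battery) * 1.0 / COUNT(*) AS avg_battery FROM sensors GROUP BY location

Result:
location | avg_battery
---------+------------
Lab-A    | 54         
Lobby    | 57.75      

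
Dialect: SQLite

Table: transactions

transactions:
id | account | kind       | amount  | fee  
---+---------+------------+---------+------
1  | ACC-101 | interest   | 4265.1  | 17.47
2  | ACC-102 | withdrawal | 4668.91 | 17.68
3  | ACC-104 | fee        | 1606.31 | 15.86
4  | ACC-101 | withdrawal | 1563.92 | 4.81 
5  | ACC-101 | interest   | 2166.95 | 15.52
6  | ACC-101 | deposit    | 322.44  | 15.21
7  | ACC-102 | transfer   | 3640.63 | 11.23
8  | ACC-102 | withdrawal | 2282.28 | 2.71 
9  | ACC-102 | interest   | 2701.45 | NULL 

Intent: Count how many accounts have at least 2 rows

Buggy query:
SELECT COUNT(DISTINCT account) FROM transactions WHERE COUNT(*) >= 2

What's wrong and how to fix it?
Bug: WHERE filters individual rows, not groups, so a group-level COUNT is invalid there

Fix: Use a subquery that GROUPs and filters with HAVING, then count its rows

Corrected query:
SELECT COUNT(*) FROM (SELECT account FROM transactions GROUP BY account HAVING COUNT(*) >= 2)

Result:
COUNT(*)
--------
2       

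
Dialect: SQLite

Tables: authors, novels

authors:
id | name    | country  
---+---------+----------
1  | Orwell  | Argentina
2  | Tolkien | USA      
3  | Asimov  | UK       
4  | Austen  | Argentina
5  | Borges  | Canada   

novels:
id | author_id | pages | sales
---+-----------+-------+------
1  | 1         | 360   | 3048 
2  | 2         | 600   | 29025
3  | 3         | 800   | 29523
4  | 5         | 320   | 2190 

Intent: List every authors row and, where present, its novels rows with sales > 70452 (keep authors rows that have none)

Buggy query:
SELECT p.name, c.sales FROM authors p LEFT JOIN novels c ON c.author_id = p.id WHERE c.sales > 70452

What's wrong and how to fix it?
Bug: A WHERE condition on the right-hand table after LEFT JOIN drops unmatched parents

Fix: Put 'c.sales > 70452' in the JOIN's ON clause instead of WHERE

Corrected query:
SELECT p.name, c.sales FROM authors p LEFT JOIN novels c ON c.author_id = p.id AND c.sales > 70452

Result:
name    | sales
--------+------
Orwell  | NULL 
Tolkien | NULL 
Asimov  | NULL 
Austen  | NULL 
Borges  | NULL 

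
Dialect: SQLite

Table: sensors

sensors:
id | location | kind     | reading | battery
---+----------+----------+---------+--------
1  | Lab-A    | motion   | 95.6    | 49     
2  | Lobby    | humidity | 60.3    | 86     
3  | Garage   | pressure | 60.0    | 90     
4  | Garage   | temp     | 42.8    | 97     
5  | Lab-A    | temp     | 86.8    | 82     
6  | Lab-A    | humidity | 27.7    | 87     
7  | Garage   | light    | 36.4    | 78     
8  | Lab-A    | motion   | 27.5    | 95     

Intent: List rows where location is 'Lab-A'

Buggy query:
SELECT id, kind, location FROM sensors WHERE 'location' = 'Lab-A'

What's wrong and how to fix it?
Bug: Single quotes denote string literals in SQL; the column name is being compared as a constant string

Fix: Remove the quotes around the column name (or use double quotes for an identifier)

Corrected query:
SELECT id, kind, location FROM sensors WHERE location = 'Lab-A'

Result:
id | kind     | location
---+----------+---------
1  | motion   | Lab-A   
5  | temp     | Lab-A   
6  | humidity | Lab-A   
8  | motion   | Lab-A   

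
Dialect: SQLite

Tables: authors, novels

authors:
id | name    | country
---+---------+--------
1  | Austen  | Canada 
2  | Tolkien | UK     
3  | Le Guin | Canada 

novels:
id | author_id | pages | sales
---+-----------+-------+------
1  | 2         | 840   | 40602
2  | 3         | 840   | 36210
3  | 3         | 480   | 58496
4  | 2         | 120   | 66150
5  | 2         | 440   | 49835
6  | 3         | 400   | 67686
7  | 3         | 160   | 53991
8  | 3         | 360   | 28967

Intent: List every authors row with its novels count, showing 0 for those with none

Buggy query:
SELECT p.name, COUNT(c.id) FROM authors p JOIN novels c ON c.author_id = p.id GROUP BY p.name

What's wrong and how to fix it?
Bug: An inner join excludes parents with zero children

Fix: Use LEFT JOIN so parents without children still appear (COUNT(c.id) gives 0)

Corrected query:
SELECT p.name, COUNT(c.id) FROM authors p LEFT JOIN novels c ON c.author_id = p.id GROUP BY p.name

Result:
name    | COUNT(c.id)
--------+------------
Austen  | 0          
Le Guin | 5          
Tolkien | 3          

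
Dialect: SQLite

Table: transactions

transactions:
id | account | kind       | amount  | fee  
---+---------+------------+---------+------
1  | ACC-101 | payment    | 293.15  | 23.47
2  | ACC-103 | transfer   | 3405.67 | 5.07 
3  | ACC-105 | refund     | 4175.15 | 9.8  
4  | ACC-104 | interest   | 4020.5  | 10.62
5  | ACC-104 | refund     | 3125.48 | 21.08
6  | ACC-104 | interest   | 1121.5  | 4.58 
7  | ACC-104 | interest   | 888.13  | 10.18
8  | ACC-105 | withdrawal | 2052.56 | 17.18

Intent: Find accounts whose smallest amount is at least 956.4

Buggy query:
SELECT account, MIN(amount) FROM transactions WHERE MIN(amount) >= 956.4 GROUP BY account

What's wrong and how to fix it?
Bug: MIN() in WHERE is a misuse of aggregate

Fix: Replace WHERE with HAVING after the GROUP BY

Corrected query:
SELECT account, MIN(amount) FROM transactions GROUP BY account HAVING MIN(amount) >= 956.4

Result:
account | MIN(amount)
--------+------------
ACC-103 | 3405.67    
ACC-105 | 2052.56    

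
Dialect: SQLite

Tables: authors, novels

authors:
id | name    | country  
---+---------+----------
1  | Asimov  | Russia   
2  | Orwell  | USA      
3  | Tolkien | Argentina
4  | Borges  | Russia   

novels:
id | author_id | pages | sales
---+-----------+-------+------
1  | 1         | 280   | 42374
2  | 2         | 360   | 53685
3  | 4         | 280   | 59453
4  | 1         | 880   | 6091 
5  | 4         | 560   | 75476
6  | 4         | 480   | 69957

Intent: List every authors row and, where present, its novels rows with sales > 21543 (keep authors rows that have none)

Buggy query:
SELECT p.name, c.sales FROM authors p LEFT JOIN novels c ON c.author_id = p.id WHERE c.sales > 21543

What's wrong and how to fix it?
Bug: Filtering c.sales in WHERE discards the NULL rows produced by LEFT JOIN, turning it into an inner join

Fix: Move the right-table condition into the ON clause so unmatched parents are kept

Corrected query:
SELECT p.name, c.sales FROM authors p LEFT JOIN novels c ON c.author_id = p.id AND c.sales > 21543

Result:
name    | sales
--------+------
Asimov  | 42374
Orwell  | 53685
Tolkien | NULL 
Borges  | 59453
Borges  | 69957
Borges  | 75476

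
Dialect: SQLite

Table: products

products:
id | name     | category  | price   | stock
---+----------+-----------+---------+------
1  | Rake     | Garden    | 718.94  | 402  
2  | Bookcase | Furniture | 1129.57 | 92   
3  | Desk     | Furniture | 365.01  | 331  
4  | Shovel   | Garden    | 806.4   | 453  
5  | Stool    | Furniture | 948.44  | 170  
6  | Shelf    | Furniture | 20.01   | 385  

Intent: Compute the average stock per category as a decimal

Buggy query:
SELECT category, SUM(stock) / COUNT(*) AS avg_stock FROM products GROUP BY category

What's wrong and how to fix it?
Bug: SUM(stock) and COUNT(*) are both integers; the division truncates the fractional part

Fix: Multiply by 1.0 (or CAST to REAL) to force floating-point division

Corrected query:
SELECT category, SUM(stock) * 1.0 / COUNT(*) AS avg_stock FROM products GROUP BY category

Result:
category  | avg_stock
----------+----------
Furniture | 244.5    
Garden    | 427.5    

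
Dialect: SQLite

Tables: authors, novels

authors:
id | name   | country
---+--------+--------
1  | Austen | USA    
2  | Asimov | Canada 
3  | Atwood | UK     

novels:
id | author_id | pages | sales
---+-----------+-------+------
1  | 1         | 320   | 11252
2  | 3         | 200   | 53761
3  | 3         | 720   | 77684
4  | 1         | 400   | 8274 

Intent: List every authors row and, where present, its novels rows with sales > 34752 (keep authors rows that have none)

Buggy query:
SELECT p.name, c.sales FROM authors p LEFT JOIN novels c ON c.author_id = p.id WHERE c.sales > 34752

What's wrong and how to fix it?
Bug: A WHERE condition on the right-hand table after LEFT JOIN drops unmatched parents

Fix: Put 'c.sales > 34752' in the JOIN's ON clause instead of WHERE

Corrected query:
SELECT p.name, c.sales FROM authors p LEFT JOIN novels c ON c.author_id = p.id AND c.sales > 34752

Result:
name   | sales
-------+------
Austen | NULL 
Asimov | NULL 
Atwood | 53761
Atwood | 77684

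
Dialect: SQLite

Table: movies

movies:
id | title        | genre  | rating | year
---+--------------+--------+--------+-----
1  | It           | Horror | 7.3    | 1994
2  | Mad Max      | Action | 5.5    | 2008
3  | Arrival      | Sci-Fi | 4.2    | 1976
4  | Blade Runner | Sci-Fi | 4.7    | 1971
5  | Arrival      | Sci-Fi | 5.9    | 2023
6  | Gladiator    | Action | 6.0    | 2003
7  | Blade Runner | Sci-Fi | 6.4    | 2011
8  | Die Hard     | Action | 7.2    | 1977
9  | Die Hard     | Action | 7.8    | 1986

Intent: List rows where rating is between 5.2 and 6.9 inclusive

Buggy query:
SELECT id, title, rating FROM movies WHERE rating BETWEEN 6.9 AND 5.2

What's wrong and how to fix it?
Bug: The bounds are reversed; BETWEEN a AND b requires a <= b to match anything

Fix: Write BETWEEN 5.2 AND 6.9

Corrected query:
SELECT id, title, rating FROM movies WHERE rating BETWEEN 5.2 AND 6.9

Result:
id | title        | rating
---+--------------+-------
2  | Mad Max      | 5.5   
5  | Arrival      | 5.9   
6  | Gladiator    | 6     
7  | Blade Runner | 6.4   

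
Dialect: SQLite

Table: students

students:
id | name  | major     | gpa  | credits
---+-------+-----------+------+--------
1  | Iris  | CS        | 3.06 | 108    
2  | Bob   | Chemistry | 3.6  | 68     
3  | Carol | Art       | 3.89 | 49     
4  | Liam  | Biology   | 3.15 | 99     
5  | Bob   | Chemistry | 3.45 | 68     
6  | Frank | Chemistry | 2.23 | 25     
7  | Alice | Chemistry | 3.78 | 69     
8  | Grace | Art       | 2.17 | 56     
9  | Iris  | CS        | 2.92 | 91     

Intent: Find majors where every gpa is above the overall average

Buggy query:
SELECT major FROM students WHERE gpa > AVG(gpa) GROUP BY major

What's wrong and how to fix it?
Bug: AVG() is an aggregate; it can't sit directly in WHERE

Fix: Use a subquery for AVG and a HAVING MIN(...) filter so the condition holds for every row in the group

Corrected query:
SELECT major FROM students GROUP BY major HAVING MIN(gpa) > (SELECT AVG(gpa) FROM students)

Result:
major  
-------
Biology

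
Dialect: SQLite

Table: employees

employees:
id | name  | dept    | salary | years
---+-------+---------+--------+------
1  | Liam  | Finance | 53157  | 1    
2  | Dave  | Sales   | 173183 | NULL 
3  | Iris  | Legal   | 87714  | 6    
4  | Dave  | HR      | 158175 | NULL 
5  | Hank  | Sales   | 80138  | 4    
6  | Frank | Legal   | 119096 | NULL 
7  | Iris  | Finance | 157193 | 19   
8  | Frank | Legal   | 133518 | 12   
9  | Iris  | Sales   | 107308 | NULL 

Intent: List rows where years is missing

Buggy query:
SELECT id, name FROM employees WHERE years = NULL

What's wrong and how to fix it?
Bug: Comparing to NULL with '=' never matches; NULL = NULL is unknown, not true

Fix: Use IS NULL to test for NULL

Corrected query:
SELECT id, name FROM employees WHERE years IS NULL

Result:
id | name 
---+------
2  | Dave 
4  | Dave 
6  | Frank
9  | Iris 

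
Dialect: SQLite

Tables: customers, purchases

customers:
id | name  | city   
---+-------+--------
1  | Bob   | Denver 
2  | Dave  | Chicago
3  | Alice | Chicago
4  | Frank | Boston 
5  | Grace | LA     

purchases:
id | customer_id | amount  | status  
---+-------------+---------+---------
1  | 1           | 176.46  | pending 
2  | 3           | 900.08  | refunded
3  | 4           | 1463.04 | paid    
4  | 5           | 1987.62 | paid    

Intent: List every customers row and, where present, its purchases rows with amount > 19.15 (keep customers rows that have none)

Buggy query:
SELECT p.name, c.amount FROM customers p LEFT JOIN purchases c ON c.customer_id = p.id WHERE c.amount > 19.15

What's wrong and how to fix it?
Bug: A WHERE condition on the right-hand table after LEFT JOIN drops unmatched parents

Fix: Move the right-table condition into the ON clause so unmatched parents are kept

Corrected query:
SELECT p.name, c.amount FROM customers p LEFT JOIN purchases c ON c.customer_id = p.id AND c.amount > 19.15

Result:
name  | amount 
------+--------
Bob   | 176.46 
Dave  | NULL   
Alice | 900.08 
Frank | 1463.04
Grace | 1987.62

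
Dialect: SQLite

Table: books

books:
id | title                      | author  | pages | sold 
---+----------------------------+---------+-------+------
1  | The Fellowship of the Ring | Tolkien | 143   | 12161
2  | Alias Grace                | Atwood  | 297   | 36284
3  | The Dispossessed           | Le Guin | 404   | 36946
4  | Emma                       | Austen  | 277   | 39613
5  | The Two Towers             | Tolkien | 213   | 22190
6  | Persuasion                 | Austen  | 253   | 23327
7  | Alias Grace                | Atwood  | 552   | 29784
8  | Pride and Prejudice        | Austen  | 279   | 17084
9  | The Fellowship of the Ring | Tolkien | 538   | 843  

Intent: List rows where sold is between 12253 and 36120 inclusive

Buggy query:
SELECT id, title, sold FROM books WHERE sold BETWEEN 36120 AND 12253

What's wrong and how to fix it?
Bug: BETWEEN expects the lower bound first; with 36120 AND 12253 the range is empty

Fix: Swap the bounds so the smaller value comes first

Corrected query:
SELECT id, title, sold FROM books WHERE sold BETWEEN 12253 AND 36120

Result:
id | title               | sold 
---+---------------------+------
5  | The Two Towers      | 22190
6  | Persuasion          | 23327
7  | Alias Grace         | 29784
8  | Pride and Prejudice | 17084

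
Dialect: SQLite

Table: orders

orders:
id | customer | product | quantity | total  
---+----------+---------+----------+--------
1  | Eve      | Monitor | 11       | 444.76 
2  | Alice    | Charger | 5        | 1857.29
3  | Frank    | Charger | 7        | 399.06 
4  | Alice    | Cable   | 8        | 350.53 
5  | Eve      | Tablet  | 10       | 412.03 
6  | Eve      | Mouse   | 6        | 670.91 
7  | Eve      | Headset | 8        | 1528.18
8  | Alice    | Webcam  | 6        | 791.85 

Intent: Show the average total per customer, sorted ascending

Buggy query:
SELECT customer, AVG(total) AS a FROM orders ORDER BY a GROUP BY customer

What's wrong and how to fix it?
Bug: GROUP BY must precede ORDER BY

Fix: Reorder: SELECT … FROM … GROUP BY … ORDER BY …

Corrected query:
SELECT customer, AVG(total) AS a FROM orders GROUP BY customer ORDER BY a

Result:
customer | a     
---------+-------
Frank    | 399.06
Eve      | 763.97
Alice    | 999.89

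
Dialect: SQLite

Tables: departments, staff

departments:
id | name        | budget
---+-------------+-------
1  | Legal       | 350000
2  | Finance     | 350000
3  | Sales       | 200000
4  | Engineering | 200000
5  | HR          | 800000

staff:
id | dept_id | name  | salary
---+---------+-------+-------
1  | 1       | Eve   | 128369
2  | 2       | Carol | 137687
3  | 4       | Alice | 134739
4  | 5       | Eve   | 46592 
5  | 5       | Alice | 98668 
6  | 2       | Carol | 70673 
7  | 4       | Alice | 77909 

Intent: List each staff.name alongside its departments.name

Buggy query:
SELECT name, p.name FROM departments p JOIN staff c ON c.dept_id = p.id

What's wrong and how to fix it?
Bug: 'name' exists in both joined tables, so the database can't tell which one is meant

Fix: Prefix ambiguous columns with the table alias

Corrected query:
SELECT c.name, p.name FROM departments p JOIN staff c ON c.dept_id = p.id

Result:
name  | name       
------+------------
Eve   | Legal      
Carol | Finance    
Alice | Engineering
Eve   | HR         
Alice | HR         
Carol | Finance    
Alice | Engineering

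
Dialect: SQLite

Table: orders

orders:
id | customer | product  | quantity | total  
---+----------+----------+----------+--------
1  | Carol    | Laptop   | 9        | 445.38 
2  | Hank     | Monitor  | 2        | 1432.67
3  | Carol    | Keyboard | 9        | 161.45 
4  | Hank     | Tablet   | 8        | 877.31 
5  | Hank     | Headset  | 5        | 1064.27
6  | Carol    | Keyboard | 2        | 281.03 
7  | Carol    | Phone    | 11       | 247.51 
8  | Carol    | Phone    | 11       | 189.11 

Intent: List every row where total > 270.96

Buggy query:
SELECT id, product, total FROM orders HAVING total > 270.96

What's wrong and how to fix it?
Bug: This is a non-aggregate query (no GROUP BY, no aggregates), so in SQLite the HAVING clause is invalid here; a row-level condition belongs in WHERE

Fix: Use WHERE for row-level filtering

Corrected query:
SELECT id, product, total FROM orders WHERE total > 270.96

Result:
id | product  | total  
---+----------+--------
1  | Laptop   | 445.38 
2  | Monitor  | 1432.67
4  | Tablet   | 877.31 
5  | Headset  | 1064.27
6  | Keyboard | 281.03 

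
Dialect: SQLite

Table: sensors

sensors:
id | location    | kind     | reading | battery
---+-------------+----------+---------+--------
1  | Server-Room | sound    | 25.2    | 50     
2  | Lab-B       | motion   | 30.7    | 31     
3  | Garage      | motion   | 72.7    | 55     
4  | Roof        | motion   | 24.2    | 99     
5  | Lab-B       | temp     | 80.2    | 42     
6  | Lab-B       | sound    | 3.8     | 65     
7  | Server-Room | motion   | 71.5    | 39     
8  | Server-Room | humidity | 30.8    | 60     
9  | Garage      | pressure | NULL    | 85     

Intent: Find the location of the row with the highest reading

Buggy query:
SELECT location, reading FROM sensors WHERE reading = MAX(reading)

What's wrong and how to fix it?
Bug: WHERE is evaluated per row; an aggregate over the whole table isn't defined there

Fix: Use a subquery: WHERE reading = (SELECT MAX(reading) FROM sensors)

Corrected query:
SELECT location, reading FROM sensors WHERE reading = (SELECT MAX(reading) FROM sensors)

Result:
location | reading
---------+--------
Lab-B    | 80.2   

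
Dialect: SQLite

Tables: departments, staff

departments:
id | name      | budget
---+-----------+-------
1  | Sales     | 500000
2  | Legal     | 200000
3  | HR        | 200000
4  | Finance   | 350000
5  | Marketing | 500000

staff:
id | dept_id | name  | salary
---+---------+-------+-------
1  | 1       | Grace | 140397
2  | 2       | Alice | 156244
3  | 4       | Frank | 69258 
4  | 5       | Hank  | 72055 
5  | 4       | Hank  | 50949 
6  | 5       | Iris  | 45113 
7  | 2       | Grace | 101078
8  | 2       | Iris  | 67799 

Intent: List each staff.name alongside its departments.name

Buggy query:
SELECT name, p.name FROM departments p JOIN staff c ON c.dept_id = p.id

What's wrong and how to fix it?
Bug: Both tables have a 'name' column; the unqualified reference is ambiguous

Fix: Qualify the column with its table alias (c.name)

Corrected query:
SELECT c.name, p.name FROM departments p JOIN staff c ON c.dept_id = p.id

Result:
name  | name     
------+----------
Grace | Sales    
Alice | Legal    
Frank | Finance  
Hank  | Marketing
Hank  | Finance  
Iris  | Marketing
Grace | Legal    
Iris  | Legal    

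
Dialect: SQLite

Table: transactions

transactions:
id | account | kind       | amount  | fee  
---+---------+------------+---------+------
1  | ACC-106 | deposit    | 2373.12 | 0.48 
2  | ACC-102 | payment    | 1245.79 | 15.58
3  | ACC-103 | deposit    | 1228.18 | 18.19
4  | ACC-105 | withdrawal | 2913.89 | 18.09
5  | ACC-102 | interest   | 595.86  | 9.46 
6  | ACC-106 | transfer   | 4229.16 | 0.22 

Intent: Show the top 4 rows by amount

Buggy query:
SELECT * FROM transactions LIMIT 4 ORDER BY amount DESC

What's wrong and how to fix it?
Bug: ORDER BY cannot follow LIMIT; LIMIT is the final clause

Fix: Swap the clauses: ORDER BY first, then LIMIT

Corrected query:
SELECT * FROM transactions ORDER BY amount DESC LIMIT 4

Result:
id | account | kind       | amount  | fee  
---+---------+------------+---------+------
6  | ACC-106 | transfer   | 4229.16 | 0.22 
4  | ACC-105 | withdrawal | 2913.89 | 18.09
1  | ACC-106 | deposit    | 2373.12 | 0.48 
2  | ACC-102 | payment    | 1245.79 | 15.58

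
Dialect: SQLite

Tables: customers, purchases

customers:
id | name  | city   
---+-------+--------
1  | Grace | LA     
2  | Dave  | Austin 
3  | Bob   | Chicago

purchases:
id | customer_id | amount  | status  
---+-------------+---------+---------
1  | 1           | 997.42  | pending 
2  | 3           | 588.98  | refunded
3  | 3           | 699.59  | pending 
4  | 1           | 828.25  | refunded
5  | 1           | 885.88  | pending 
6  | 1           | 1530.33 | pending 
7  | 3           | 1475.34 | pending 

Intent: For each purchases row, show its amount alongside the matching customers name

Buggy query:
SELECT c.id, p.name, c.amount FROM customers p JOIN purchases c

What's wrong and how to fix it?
Bug: Missing join condition: each purchases row is matched to all customers rows instead of just its own

Fix: Add ON c.customer_id = p.id to the JOIN

Corrected query:
SELECT c.id, p.name, c.amount FROM customers p JOIN purchases c ON c.customer_id = p.id

Result:
id | name  | amount 
---+-------+--------
1  | Grace | 997.42 
2  | Bob   | 588.98 
3  | Bob   | 699.59 
4  | Grace | 828.25 
5  | Grace | 885.88 
6  | Grace | 1530.33
7  | Bob   | 1475.34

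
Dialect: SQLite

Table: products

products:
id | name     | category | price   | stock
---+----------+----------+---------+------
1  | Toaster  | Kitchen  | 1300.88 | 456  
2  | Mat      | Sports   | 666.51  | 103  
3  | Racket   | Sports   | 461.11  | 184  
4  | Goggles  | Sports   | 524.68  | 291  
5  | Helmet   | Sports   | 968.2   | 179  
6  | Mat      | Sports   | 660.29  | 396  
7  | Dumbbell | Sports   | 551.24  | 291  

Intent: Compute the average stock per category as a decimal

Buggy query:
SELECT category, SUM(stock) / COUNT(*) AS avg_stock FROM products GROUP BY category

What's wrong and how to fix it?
Bug: SUM(stock) and COUNT(*) are both integers; the division truncates the fractional part

Fix: Multiply by 1.0 (or CAST to REAL) to force floating-point division

Corrected query:
SELECT category, SUM(stock) * 1.0 / COUNT(*) AS avg_stock FROM products GROUP BY category

Result:
category | avg_stock 
---------+-----------
Kitchen  | 456       
Sports   | 240.666667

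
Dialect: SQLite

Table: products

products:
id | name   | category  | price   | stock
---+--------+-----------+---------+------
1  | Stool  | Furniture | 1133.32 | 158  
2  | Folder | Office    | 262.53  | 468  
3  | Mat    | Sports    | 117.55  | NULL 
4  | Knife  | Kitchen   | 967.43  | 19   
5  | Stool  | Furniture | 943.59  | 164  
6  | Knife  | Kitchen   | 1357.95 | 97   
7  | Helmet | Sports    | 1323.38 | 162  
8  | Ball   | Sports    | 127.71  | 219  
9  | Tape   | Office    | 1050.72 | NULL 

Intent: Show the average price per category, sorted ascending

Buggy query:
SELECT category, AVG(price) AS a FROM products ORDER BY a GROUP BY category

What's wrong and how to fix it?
Bug: ORDER BY appears before GROUP BY; SQL clause order requires GROUP BY first

Fix: Reorder: SELECT … FROM … GROUP BY … ORDER BY …

Corrected query:
SELECT category, AVG(price) AS a FROM products GROUP BY category ORDER BY a

Result:
category  | a       
----------+---------
Sports    | 522.88  
Office    | 656.625 
Furniture | 1038.455
Kitchen   | 1162.69 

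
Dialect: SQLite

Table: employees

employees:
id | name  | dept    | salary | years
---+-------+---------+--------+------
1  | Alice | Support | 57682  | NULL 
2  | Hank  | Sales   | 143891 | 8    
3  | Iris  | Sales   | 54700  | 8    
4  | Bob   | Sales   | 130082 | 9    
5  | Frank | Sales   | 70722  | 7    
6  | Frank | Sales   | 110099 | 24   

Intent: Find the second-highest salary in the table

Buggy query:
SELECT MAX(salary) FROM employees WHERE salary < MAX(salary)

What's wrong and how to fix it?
Bug: MAX(salary) on the right of the comparison is an aggregate-in-WHERE error

Fix: Compute the overall MAX in a subquery, then take MAX of rows below it

Corrected query:
SELECT MAX(salary) FROM employees WHERE salary < (SELECT MAX(salary) FROM employees)

Result:
MAX(salary)
-----------
130082     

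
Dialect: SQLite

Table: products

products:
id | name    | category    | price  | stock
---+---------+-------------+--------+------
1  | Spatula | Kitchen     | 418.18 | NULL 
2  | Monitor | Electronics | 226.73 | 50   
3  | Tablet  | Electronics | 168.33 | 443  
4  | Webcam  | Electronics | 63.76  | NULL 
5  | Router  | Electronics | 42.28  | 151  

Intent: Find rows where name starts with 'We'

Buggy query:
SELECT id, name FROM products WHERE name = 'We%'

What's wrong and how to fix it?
Bug: Wildcards only work with LIKE; '=' treats '%' as a literal character

Fix: Use LIKE for wildcard pattern matching

Corrected query:
SELECT id, name FROM products WHERE name LIKE 'We%'

Result:
id | name  
---+-------
4  | Webcam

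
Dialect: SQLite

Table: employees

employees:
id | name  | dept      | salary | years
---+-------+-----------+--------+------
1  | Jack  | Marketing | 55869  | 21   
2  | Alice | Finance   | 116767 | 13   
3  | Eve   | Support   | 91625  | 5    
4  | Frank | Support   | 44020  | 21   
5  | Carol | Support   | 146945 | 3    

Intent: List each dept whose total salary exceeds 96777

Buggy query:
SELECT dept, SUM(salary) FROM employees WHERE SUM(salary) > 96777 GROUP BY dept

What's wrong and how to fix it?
Bug: WHERE runs before GROUP BY, so aggregates aren't available there

Fix: Use HAVING (which filters groups after aggregation) instead of WHERE

Corrected query:
SELECT dept, SUM(salary) FROM employees GROUP BY dept HAVING SUM(salary) > 96777

Result:
dept    | SUM(salary)
--------+------------
Finance | 116767     
Support | 282590     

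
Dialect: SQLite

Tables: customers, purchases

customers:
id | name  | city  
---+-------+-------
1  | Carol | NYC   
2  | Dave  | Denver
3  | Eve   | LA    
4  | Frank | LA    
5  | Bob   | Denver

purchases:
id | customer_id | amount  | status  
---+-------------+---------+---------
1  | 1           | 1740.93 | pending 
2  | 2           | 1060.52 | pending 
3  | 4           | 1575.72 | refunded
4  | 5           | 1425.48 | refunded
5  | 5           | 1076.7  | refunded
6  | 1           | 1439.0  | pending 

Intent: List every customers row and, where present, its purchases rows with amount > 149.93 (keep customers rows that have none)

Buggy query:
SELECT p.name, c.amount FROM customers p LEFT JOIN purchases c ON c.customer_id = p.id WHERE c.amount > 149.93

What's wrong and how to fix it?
Bug: A WHERE condition on the right-hand table after LEFT JOIN drops unmatched parents

Fix: Put 'c.amount > 149.93' in the JOIN's ON clause instead of WHERE

Corrected query:
SELECT p.name, c.amount FROM customers p LEFT JOIN purchases c ON c.customer_id = p.id AND c.amount > 149.93

Result:
name  | amount 
------+--------
Carol | 1439   
Carol | 1740.93
Dave  | 1060.52
Eve   | NULL   
Frank | 1575.72
Bob   | 1076.7 
Bob   | 1425.48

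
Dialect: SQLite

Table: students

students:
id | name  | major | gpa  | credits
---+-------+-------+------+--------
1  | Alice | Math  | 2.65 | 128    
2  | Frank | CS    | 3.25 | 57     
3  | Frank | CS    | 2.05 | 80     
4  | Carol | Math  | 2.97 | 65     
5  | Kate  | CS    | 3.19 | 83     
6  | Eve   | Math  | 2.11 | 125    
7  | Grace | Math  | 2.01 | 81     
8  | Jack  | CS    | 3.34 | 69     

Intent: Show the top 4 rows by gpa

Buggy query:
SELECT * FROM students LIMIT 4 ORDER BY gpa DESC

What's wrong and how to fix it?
Bug: LIMIT must come after ORDER BY

Fix: Sort with ORDER BY, then apply LIMIT

Corrected query:
SELECT * FROM students ORDER BY gpa DESC LIMIT 4

Result:
id | name  | major | gpa  | credits
---+-------+-------+------+--------
8  | Jack  | CS    | 3.34 | 69     
2  | Frank | CS    | 3.25 | 57     
5  | Kate  | CS    | 3.19 | 83     
4  | Carol | Math  | 2.97 | 65     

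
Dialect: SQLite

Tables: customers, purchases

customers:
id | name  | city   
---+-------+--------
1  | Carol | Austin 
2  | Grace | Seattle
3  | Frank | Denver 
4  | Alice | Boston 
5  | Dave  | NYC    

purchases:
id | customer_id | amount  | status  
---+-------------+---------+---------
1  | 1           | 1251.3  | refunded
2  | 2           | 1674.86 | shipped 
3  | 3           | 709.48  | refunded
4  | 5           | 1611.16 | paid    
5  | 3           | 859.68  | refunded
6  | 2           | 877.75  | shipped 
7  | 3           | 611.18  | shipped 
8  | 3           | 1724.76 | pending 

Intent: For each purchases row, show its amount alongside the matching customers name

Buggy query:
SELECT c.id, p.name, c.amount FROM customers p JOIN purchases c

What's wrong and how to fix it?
Bug: Missing join condition: each purchases row is matched to all customers rows instead of just its own

Fix: Add ON c.customer_id = p.id to the JOIN

Corrected query:
SELECT c.id, p.name, c.amount FROM customers p JOIN purchases c ON c.customer_id = p.id

Result:
id | name  | amount 
---+-------+--------
1  | Carol | 1251.3 
2  | Grace | 1674.86
3  | Frank | 709.48 
4  | Dave  | 1611.16
5  | Frank | 859.68 
6  | Grace | 877.75 
7  | Frank | 611.18 
8  | Frank | 1724.76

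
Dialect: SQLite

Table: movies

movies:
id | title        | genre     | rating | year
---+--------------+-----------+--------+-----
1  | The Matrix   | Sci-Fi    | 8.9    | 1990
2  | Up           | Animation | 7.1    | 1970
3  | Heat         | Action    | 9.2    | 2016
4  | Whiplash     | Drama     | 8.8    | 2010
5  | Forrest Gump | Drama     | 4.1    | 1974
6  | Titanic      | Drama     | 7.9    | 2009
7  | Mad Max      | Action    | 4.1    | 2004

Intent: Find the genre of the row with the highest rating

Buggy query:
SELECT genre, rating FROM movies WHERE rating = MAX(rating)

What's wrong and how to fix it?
Bug: MAX(rating) is an aggregate and cannot be used directly in WHERE

Fix: Use a subquery: WHERE rating = (SELECT MAX(rating) FROM movies)

Corrected query:
SELECT genre, rating FROM movies WHERE rating = (SELECT MAX(rating) FROM movies)

Result:
genre  | rating
-------+-------
Action | 9.2   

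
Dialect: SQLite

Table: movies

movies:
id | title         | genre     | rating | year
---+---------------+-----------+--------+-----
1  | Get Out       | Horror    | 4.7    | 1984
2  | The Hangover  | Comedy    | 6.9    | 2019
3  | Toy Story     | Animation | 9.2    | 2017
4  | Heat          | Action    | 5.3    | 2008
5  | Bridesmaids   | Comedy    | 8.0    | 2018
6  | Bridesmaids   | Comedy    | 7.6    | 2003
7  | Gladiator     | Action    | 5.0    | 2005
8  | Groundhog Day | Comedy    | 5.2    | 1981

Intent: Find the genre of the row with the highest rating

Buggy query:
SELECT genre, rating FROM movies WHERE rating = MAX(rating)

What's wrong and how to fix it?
Bug: MAX(rating) is an aggregate and cannot be used directly in WHERE

Fix: Use a subquery: WHERE rating = (SELECT MAX(rating) FROM movies)

Corrected query:
SELECT genre, rating FROM movies WHERE rating = (SELECT MAX(rating) FROM movies)

Result:
genre     | rating
----------+-------
Animation | 9.2   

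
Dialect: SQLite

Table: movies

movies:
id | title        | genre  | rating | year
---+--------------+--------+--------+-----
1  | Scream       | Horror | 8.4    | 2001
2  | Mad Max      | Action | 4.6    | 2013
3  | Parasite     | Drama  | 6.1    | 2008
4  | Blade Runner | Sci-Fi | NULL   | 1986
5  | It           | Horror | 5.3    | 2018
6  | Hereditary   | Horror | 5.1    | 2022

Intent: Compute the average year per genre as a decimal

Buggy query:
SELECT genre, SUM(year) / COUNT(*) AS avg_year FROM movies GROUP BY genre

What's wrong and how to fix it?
Bug: Both operands are integers, so '/' performs integer division and truncates

Fix: Multiply by 1.0 (or CAST to REAL) to force floating-point division

Corrected query:
SELECT genre, SUM(year) * 1.0 / COUNT(*) AS avg_year FROM movies GROUP BY genre

Result:
genre  | avg_year   
-------+------------
Action | 2013       
Drama  | 2008       
Horror | 2013.666667
Sci-Fi | 1986       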